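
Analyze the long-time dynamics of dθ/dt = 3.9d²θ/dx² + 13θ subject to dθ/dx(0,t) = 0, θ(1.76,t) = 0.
Long-time behavior: θ grows unboundedly. Reaction dominates diffusion (r=13 > κπ²/(4L²)≈3.11); solution grows exponentially.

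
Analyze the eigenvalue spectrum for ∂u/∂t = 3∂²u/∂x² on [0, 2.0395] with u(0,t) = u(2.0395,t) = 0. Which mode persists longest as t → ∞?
Eigenvalues: λₙ = 3n²π²/2.0395².
First three modes:
  n=1: λ₁ = 3π²/2.0395² ≈ 7.118
  n=2: λ₂ = 12π²/2.0395² ≈ 28.473 (4× faster decay)
  n=3: λ₃ = 27π²/2.0395² ≈ 64.064 (9× faster decay)
As t → ∞, higher modes decay exponentially faster. The n=1 mode dominates: u ~ c₁ sin(πx/2.0395) e^{-λ₁t}.
Decay rate: λ₁ = 3π²/2.0395² ≈ 7.118.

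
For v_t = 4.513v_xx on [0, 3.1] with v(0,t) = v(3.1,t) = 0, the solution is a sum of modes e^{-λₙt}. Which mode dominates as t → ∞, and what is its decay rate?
Eigenvalues: λₙ = 4.513n²π²/3.1².
First three modes:
  n=1: λ₁ = 4.513π²/3.1² ≈ 4.635
  n=2: λ₂ = 18.052π²/3.1² ≈ 18.54 (4× faster decay)
  n=3: λ₃ = 40.617π²/3.1² ≈ 41.714 (9× faster decay)
As t → ∞, higher modes decay exponentially faster. The n=1 mode dominates: v ~ c₁ sin(πx/3.1) e^{-λ₁t}.
Decay rate: λ₁ = 4.513π²/3.1² ≈ 4.635.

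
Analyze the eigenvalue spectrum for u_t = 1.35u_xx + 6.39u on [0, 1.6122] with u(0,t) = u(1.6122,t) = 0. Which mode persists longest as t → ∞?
Eigenvalues: λₙ = 1.35n²π²/1.6122² - 6.39.
First three modes:
  n=1: λ₁ = 1.35π²/1.6122² - 6.39 ≈ -1.264
  n=2: λ₂ = 5.4π²/1.6122² - 6.39 ≈ 14.115
  n=3: λ₃ = 12.15π²/1.6122² - 6.39 ≈ 39.746
Since 1.35π²/1.6122² ≈ 5.126 < 6.39, λ₁ < 0.
The n=1 mode grows fastest (−λₙ is largest for n=1) → dominates.
Asymptotic: u ~ c₁ sin(πx/1.6122) e^{1.264t} (exponential growth at rate −λ₁ ≈ 1.264).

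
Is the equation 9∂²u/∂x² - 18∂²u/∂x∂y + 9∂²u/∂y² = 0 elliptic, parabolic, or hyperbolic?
Computing B² - 4AC with A = 9, B = -18, C = 9: discriminant = 0 (zero). Answer: parabolic.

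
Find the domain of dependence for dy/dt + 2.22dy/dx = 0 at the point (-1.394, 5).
A single point: x = -12.494. The characteristic through (-1.394, 5) is x - 2.22t = const, so x = -1.394 - 2.22·5 = -12.494.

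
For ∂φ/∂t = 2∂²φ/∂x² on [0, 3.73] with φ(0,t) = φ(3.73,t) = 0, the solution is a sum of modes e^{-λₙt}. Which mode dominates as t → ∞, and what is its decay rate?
Eigenvalues: λₙ = 2n²π²/3.73².
First three modes:
  n=1: λ₁ = 2π²/3.73² ≈ 1.419
  n=2: λ₂ = 8π²/3.73² ≈ 5.675 (4× faster decay)
  n=3: λ₃ = 18π²/3.73² ≈ 12.769 (9× faster decay)
As t → ∞, higher modes decay exponentially faster. The n=1 mode dominates: φ ~ c₁ sin(πx/3.73) e^{-λ₁t}.
Decay rate: λ₁ = 2π²/3.73² ≈ 1.419.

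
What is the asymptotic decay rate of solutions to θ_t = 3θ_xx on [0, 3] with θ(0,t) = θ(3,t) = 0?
Eigenvalues: λₙ = 3n²π²/3².
First three modes:
  n=1: λ₁ = 3π²/3² ≈ 3.29
  n=2: λ₂ = 12π²/3² ≈ 13.159 (4× faster decay)
  n=3: λ₃ = 27π²/3² ≈ 29.609 (9× faster decay)
As t → ∞, higher modes decay exponentially faster. The n=1 mode dominates: θ ~ c₁ sin(πx/3) e^{-λ₁t}.
Decay rate: λ₁ = 3π²/3² ≈ 3.29.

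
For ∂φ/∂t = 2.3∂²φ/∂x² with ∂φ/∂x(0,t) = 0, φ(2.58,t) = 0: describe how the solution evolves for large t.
φ → 0. Heat escapes through the Dirichlet boundary.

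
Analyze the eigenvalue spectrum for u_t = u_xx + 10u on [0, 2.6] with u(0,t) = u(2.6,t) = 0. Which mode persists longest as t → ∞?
Eigenvalues: λₙ = n²π²/2.6² - 10.
First three modes:
  n=1: λ₁ = π²/2.6² - 10 ≈ -8.54
  n=2: λ₂ = 4π²/2.6² - 10 ≈ -4.16
  n=3: λ₃ = 9π²/2.6² - 10 ≈ 3.14
Since π²/2.6² ≈ 1.46 < 10, λ₁ < 0.
The n=1 mode grows fastest (−λₙ is largest for n=1) → dominates.
Asymptotic: u ~ c₁ sin(πx/2.6) e^{8.54t} (exponential growth at rate −λ₁ ≈ 8.54).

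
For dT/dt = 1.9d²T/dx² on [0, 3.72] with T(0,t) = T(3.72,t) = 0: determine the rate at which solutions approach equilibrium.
Eigenvalues: λₙ = 1.9n²π²/3.72².
First three modes:
  n=1: λ₁ = 1.9π²/3.72² ≈ 1.355
  n=2: λ₂ = 7.6π²/3.72² ≈ 5.42 (4× faster decay)
  n=3: λ₃ = 17.1π²/3.72² ≈ 12.196 (9× faster decay)
As t → ∞, higher modes decay exponentially faster. The n=1 mode dominates: T ~ c₁ sin(πx/3.72) e^{-λ₁t}.
Decay rate: λ₁ = 1.9π²/3.72² ≈ 1.355.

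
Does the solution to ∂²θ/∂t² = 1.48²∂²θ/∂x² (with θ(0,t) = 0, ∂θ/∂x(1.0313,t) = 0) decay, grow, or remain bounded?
θ oscillates (no decay). Energy is conserved; the solution oscillates indefinitely as standing waves.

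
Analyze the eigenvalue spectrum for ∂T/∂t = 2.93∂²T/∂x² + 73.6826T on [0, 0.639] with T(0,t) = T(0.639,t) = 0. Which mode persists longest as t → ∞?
Eigenvalues: λₙ = 2.93n²π²/0.639² - 73.6826.
First three modes:
  n=1: λ₁ = 2.93π²/0.639² - 73.6826 ≈ -2.861
  n=2: λ₂ = 11.72π²/0.639² - 73.6826 ≈ 209.604
  n=3: λ₃ = 26.37π²/0.639² - 73.6826 ≈ 563.712
Since 2.93π²/0.639² ≈ 70.822 < 73.6826, λ₁ < 0.
The n=1 mode grows fastest (−λₙ is largest for n=1) → dominates.
Asymptotic: T ~ c₁ sin(πx/0.639) e^{2.861t} (exponential growth at rate −λ₁ ≈ 2.861).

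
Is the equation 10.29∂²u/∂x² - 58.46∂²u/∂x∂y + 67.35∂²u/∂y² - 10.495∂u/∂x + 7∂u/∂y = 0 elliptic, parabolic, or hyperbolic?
Computing B² - 4AC with A = 10.29, B = -58.46, C = 67.35: discriminant = 645.4456 (positive). Answer: hyperbolic.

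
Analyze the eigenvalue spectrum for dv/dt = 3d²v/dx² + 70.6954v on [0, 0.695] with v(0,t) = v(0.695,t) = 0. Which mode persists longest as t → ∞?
Eigenvalues: λₙ = 3n²π²/0.695² - 70.6954.
First three modes:
  n=1: λ₁ = 3π²/0.695² - 70.6954 ≈ -9.397
  n=2: λ₂ = 12π²/0.695² - 70.6954 ≈ 174.499
  n=3: λ₃ = 27π²/0.695² - 70.6954 ≈ 480.993
Since 3π²/0.695² ≈ 61.299 < 70.6954, λ₁ < 0.
The n=1 mode grows fastest (−λₙ is largest for n=1) → dominates.
Asymptotic: v ~ c₁ sin(πx/0.695) e^{9.397t} (exponential growth at rate −λ₁ ≈ 9.397).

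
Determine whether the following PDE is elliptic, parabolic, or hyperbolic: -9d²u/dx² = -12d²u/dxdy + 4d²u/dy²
Rewriting in standard form: -9d²u/dx² + 12d²u/dxdy - 4d²u/dy² = 0. Coefficients: A = -9, B = 12, C = -4. B² - 4AC = 0, which is zero, so the equation is parabolic.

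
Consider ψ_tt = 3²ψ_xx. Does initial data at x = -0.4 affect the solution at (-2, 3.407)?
Yes. The domain of dependence is [-12.221, 8.221], and -0.4 ∈ [-12.221, 8.221].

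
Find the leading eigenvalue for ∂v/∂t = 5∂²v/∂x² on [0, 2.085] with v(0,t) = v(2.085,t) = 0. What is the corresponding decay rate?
Eigenvalues: λₙ = 5n²π²/2.085².
First three modes:
  n=1: λ₁ = 5π²/2.085² ≈ 11.352
  n=2: λ₂ = 20π²/2.085² ≈ 45.406 (4× faster decay)
  n=3: λ₃ = 45π²/2.085² ≈ 102.165 (9× faster decay)
As t → ∞, higher modes decay exponentially faster. The n=1 mode dominates: v ~ c₁ sin(πx/2.085) e^{-λ₁t}.
Decay rate: λ₁ = 5π²/2.085² ≈ 11.352.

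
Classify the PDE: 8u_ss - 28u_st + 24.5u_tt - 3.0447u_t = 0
A = 8, B = -28, C = 24.5. Discriminant B² - 4AC = 0. Since 0 = 0, parabolic.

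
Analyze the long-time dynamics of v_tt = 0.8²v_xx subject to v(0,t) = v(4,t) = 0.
Long-time behavior: v oscillates (no decay). Energy is conserved; the solution oscillates indefinitely as standing waves.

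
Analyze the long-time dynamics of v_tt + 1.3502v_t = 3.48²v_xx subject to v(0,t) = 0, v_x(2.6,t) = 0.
Long-time behavior: v → 0. Damping (γ=1.3502) dissipates energy; oscillations decay exponentially.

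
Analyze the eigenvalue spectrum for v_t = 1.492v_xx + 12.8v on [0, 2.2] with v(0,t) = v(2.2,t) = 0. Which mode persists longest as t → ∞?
Eigenvalues: λₙ = 1.492n²π²/2.2² - 12.8.
First three modes:
  n=1: λ₁ = 1.492π²/2.2² - 12.8 ≈ -9.758
  n=2: λ₂ = 5.968π²/2.2² - 12.8 ≈ -0.63
  n=3: λ₃ = 13.428π²/2.2² - 12.8 ≈ 14.582
Since 1.492π²/2.2² ≈ 3.042 < 12.8, λ₁ < 0.
The n=1 mode grows fastest (−λₙ is largest for n=1) → dominates.
Asymptotic: v ~ c₁ sin(πx/2.2) e^{9.758t} (exponential growth at rate −λ₁ ≈ 9.758).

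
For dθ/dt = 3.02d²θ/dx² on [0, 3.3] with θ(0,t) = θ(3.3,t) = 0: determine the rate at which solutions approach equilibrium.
Eigenvalues: λₙ = 3.02n²π²/3.3².
First three modes:
  n=1: λ₁ = 3.02π²/3.3² ≈ 2.737
  n=2: λ₂ = 12.08π²/3.3² ≈ 10.948 (4× faster decay)
  n=3: λ₃ = 27.18π²/3.3² ≈ 24.633 (9× faster decay)
As t → ∞, higher modes decay exponentially faster. The n=1 mode dominates: θ ~ c₁ sin(πx/3.3) e^{-λ₁t}.
Decay rate: λ₁ = 3.02π²/3.3² ≈ 2.737.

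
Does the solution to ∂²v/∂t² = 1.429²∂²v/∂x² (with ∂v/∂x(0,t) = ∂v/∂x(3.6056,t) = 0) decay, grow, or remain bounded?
v oscillates about a mean that drifts linearly in t (generically unbounded; no decay). There is no damping, so the nonconstant modes persist as standing waves (energy conserved, no decay). But with Neumann conditions at both ends the constant mode has eigenvalue 0: the spatial mean M(t) of v satisfies M'' = 0, so M(t) = M(0) + M'(0)·t. Unless the initial velocity has zero mean (∫v_t(x,0)dx = 0), the solution grows linearly in t (unbounded, though not exponentially); if it does have zero mean, the solution stays bounded and simply oscillates.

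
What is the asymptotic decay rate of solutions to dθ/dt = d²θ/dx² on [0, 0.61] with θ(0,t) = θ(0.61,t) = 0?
Eigenvalues: λₙ = n²π²/0.61².
First three modes:
  n=1: λ₁ = π²/0.61² ≈ 26.524
  n=2: λ₂ = 4π²/0.61² ≈ 106.096 (4× faster decay)
  n=3: λ₃ = 9π²/0.61² ≈ 238.717 (9× faster decay)
As t → ∞, higher modes decay exponentially faster. The n=1 mode dominates: θ ~ c₁ sin(πx/0.61) e^{-λ₁t}.
Decay rate: λ₁ = π²/0.61² ≈ 26.524.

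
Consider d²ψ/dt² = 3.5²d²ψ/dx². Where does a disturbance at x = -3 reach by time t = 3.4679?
Domain of influence: [-15.13765, 9.13765]. Data at x = -3 spreads outward at speed 3.5.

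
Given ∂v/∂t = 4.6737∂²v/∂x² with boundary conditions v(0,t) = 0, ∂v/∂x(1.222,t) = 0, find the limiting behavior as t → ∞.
v → 0. Heat escapes through the Dirichlet boundary.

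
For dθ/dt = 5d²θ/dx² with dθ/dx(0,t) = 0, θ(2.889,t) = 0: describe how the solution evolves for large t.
θ → 0. Heat escapes through the Dirichlet boundary.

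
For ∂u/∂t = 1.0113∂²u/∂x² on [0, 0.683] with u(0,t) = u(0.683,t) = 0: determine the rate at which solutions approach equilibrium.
Eigenvalues: λₙ = 1.0113n²π²/0.683².
First three modes:
  n=1: λ₁ = 1.0113π²/0.683² ≈ 21.396
  n=2: λ₂ = 4.0452π²/0.683² ≈ 85.585 (4× faster decay)
  n=3: λ₃ = 9.1017π²/0.683² ≈ 192.567 (9× faster decay)
As t → ∞, higher modes decay exponentially faster. The n=1 mode dominates: u ~ c₁ sin(πx/0.683) e^{-λ₁t}.
Decay rate: λ₁ = 1.0113π²/0.683² ≈ 21.396.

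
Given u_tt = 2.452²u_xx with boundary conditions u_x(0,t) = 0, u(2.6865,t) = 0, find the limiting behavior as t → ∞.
u oscillates (no decay). Energy is conserved; the solution oscillates indefinitely as standing waves.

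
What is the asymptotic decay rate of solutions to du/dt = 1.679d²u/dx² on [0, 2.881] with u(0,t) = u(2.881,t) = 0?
Eigenvalues: λₙ = 1.679n²π²/2.881².
First three modes:
  n=1: λ₁ = 1.679π²/2.881² ≈ 1.996
  n=2: λ₂ = 6.716π²/2.881² ≈ 7.986 (4× faster decay)
  n=3: λ₃ = 15.111π²/2.881² ≈ 17.968 (9× faster decay)
As t → ∞, higher modes decay exponentially faster. The n=1 mode dominates: u ~ c₁ sin(πx/2.881) e^{-λ₁t}.
Decay rate: λ₁ = 1.679π²/2.881² ≈ 1.996.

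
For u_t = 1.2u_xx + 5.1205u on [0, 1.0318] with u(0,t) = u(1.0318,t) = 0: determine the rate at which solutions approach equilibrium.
Eigenvalues: λₙ = 1.2n²π²/1.0318² - 5.1205.
First three modes:
  n=1: λ₁ = 1.2π²/1.0318² - 5.1205 ≈ 6.004
  n=2: λ₂ = 4.8π²/1.0318² - 5.1205 ≈ 39.378
  n=3: λ₃ = 10.8π²/1.0318² - 5.1205 ≈ 95.002
Since 1.2π²/1.0318² ≈ 11.125 > 5.1205, all λₙ > 0.
The n=1 mode decays slowest → dominates as t → ∞.
Asymptotic: u ~ c₁ sin(πx/1.0318) e^{-λ₁t} with decay rate λ₁ ≈ 6.004.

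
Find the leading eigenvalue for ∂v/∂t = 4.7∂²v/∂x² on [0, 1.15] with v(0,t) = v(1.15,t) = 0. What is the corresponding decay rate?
Eigenvalues: λₙ = 4.7n²π²/1.15².
First three modes:
  n=1: λ₁ = 4.7π²/1.15² ≈ 35.075
  n=2: λ₂ = 18.8π²/1.15² ≈ 140.301 (4× faster decay)
  n=3: λ₃ = 42.3π²/1.15² ≈ 315.678 (9× faster decay)
As t → ∞, higher modes decay exponentially faster. The n=1 mode dominates: v ~ c₁ sin(πx/1.15) e^{-λ₁t}.
Decay rate: λ₁ = 4.7π²/1.15² ≈ 35.075.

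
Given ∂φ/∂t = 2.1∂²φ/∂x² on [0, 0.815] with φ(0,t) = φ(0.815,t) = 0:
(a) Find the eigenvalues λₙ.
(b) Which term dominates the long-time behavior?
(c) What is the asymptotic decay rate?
Eigenvalues: λₙ = 2.1n²π²/0.815².
First three modes:
  n=1: λ₁ = 2.1π²/0.815² ≈ 31.204
  n=2: λ₂ = 8.4π²/0.815² ≈ 124.814 (4× faster decay)
  n=3: λ₃ = 18.9π²/0.815² ≈ 280.832 (9× faster decay)
As t → ∞, higher modes decay exponentially faster. The n=1 mode dominates: φ ~ c₁ sin(πx/0.815) e^{-λ₁t}.
Decay rate: λ₁ = 2.1π²/0.815² ≈ 31.204.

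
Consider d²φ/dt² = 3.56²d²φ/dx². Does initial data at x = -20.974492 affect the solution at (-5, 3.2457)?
No. The domain of dependence is [-16.554692, 6.554692], and -20.974492 is outside this interval.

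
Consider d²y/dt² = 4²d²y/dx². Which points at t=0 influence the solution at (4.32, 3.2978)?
Domain of dependence: [-8.8712, 17.5112]. Signals travel at speed 4, so data within |x - 4.32| ≤ 4·3.2978 = 13.1912 can reach the point.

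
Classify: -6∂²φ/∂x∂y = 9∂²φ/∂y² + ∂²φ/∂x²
Rewriting in standard form: -∂²φ/∂x² - 6∂²φ/∂x∂y - 9∂²φ/∂y² = 0. Parabolic (discriminant = 0).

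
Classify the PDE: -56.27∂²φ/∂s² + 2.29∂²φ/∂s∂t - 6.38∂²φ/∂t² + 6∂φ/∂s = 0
A = -56.27, B = 2.29, C = -6.38. Discriminant B² - 4AC = -1430.7663. Since -1430.7663 < 0, elliptic.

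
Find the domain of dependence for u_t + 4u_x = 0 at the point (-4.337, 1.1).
A single point: x = -8.737. The characteristic through (-4.337, 1.1) is x - 4t = const, so x = -4.337 - 4·1.1 = -8.737.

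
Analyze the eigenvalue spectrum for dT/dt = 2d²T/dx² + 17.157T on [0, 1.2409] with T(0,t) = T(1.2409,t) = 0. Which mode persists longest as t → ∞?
Eigenvalues: λₙ = 2n²π²/1.2409² - 17.157.
First three modes:
  n=1: λ₁ = 2π²/1.2409² - 17.157 ≈ -4.338
  n=2: λ₂ = 8π²/1.2409² - 17.157 ≈ 34.119
  n=3: λ₃ = 18π²/1.2409² - 17.157 ≈ 98.215
Since 2π²/1.2409² ≈ 12.819 < 17.157, λ₁ < 0.
The n=1 mode grows fastest (−λₙ is largest for n=1) → dominates.
Asymptotic: T ~ c₁ sin(πx/1.2409) e^{4.338t} (exponential growth at rate −λ₁ ≈ 4.338).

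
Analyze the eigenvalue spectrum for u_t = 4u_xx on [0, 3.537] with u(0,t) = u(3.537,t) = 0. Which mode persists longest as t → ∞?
Eigenvalues: λₙ = 4n²π²/3.537².
First three modes:
  n=1: λ₁ = 4π²/3.537² ≈ 3.156
  n=2: λ₂ = 16π²/3.537² ≈ 12.623 (4× faster decay)
  n=3: λ₃ = 36π²/3.537² ≈ 28.401 (9× faster decay)
As t → ∞, higher modes decay exponentially faster. The n=1 mode dominates: u ~ c₁ sin(πx/3.537) e^{-λ₁t}.
Decay rate: λ₁ = 4π²/3.537² ≈ 3.156.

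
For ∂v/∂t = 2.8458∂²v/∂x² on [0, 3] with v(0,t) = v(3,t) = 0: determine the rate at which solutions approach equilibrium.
Eigenvalues: λₙ = 2.8458n²π²/3².
First three modes:
  n=1: λ₁ = 2.8458π²/3² ≈ 3.121
  n=2: λ₂ = 11.3832π²/3² ≈ 12.483 (4× faster decay)
  n=3: λ₃ = 25.6122π²/3² ≈ 28.087 (9× faster decay)
As t → ∞, higher modes decay exponentially faster. The n=1 mode dominates: v ~ c₁ sin(πx/3) e^{-λ₁t}.
Decay rate: λ₁ = 2.8458π²/3² ≈ 3.121.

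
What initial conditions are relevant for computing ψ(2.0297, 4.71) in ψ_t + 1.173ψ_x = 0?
A single point: x = -3.49513. The characteristic through (2.0297, 4.71) is x - 1.173t = const, so x = 2.0297 - 1.173·4.71 = -3.49513.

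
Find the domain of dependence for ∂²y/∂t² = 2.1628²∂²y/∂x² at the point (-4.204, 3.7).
Domain of dependence: [-12.20636, 3.79836]. Signals travel at speed 2.1628, so data within |x - -4.204| ≤ 2.1628·3.7 = 8.00236 can reach the point.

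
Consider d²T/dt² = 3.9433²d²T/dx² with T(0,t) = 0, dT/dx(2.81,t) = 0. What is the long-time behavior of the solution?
As t → ∞, T oscillates (no decay). Energy is conserved; the solution oscillates indefinitely as standing waves.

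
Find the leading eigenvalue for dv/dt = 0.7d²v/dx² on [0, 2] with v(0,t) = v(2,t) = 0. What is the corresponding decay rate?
Eigenvalues: λₙ = 0.7n²π²/2².
First three modes:
  n=1: λ₁ = 0.7π²/2² ≈ 1.727
  n=2: λ₂ = 2.8π²/2² ≈ 6.909 (4× faster decay)
  n=3: λ₃ = 6.3π²/2² ≈ 15.545 (9× faster decay)
As t → ∞, higher modes decay exponentially faster. The n=1 mode dominates: v ~ c₁ sin(πx/2) e^{-λ₁t}.
Decay rate: λ₁ = 0.7π²/2² ≈ 1.727.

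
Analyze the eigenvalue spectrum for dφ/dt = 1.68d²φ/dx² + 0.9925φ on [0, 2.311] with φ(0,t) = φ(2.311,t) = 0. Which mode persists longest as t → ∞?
Eigenvalues: λₙ = 1.68n²π²/2.311² - 0.9925.
First three modes:
  n=1: λ₁ = 1.68π²/2.311² - 0.9925 ≈ 2.112
  n=2: λ₂ = 6.72π²/2.311² - 0.9925 ≈ 11.426
  n=3: λ₃ = 15.12π²/2.311² - 0.9925 ≈ 26.949
Since 1.68π²/2.311² ≈ 3.105 > 0.9925, all λₙ > 0.
The n=1 mode decays slowest → dominates as t → ∞.
Asymptotic: φ ~ c₁ sin(πx/2.311) e^{-λ₁t} with decay rate λ₁ ≈ 2.112.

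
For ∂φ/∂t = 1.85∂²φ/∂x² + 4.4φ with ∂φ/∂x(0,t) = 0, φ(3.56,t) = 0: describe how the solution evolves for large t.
φ grows unboundedly. Reaction dominates diffusion (r=4.4 > κπ²/(4L²)≈0.36); solution grows exponentially.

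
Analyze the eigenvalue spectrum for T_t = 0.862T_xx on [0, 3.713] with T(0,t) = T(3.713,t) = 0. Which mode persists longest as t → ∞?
Eigenvalues: λₙ = 0.862n²π²/3.713².
First three modes:
  n=1: λ₁ = 0.862π²/3.713² ≈ 0.617
  n=2: λ₂ = 3.448π²/3.713² ≈ 2.468 (4× faster decay)
  n=3: λ₃ = 7.758π²/3.713² ≈ 5.554 (9× faster decay)
As t → ∞, higher modes decay exponentially faster. The n=1 mode dominates: T ~ c₁ sin(πx/3.713) e^{-λ₁t}.
Decay rate: λ₁ = 0.862π²/3.713² ≈ 0.617.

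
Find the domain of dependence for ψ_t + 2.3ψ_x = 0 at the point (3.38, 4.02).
A single point: x = -5.866. The characteristic through (3.38, 4.02) is x - 2.3t = const, so x = 3.38 - 2.3·4.02 = -5.866.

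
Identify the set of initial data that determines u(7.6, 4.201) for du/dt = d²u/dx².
The entire real line. The heat equation has infinite propagation speed: any initial disturbance instantly affects all points (though exponentially small far away).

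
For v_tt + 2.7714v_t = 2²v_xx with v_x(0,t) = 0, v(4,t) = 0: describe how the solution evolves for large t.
v → 0. Damping (γ=2.7714) dissipates energy; oscillations decay exponentially.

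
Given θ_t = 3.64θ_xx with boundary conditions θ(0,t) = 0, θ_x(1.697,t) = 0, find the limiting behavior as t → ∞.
θ → 0. Heat escapes through the Dirichlet boundary.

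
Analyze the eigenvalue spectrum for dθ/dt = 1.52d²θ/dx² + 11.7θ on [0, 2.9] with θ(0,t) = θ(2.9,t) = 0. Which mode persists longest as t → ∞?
Eigenvalues: λₙ = 1.52n²π²/2.9² - 11.7.
First three modes:
  n=1: λ₁ = 1.52π²/2.9² - 11.7 ≈ -9.916
  n=2: λ₂ = 6.08π²/2.9² - 11.7 ≈ -4.565
  n=3: λ₃ = 13.68π²/2.9² - 11.7 ≈ 4.354
Since 1.52π²/2.9² ≈ 1.784 < 11.7, λ₁ < 0.
The n=1 mode grows fastest (−λₙ is largest for n=1) → dominates.
Asymptotic: θ ~ c₁ sin(πx/2.9) e^{9.916t} (exponential growth at rate −λ₁ ≈ 9.916).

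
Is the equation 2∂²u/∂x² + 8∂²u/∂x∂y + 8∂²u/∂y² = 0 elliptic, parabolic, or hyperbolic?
Computing B² - 4AC with A = 2, B = 8, C = 8: discriminant = 0 (zero). Answer: parabolic.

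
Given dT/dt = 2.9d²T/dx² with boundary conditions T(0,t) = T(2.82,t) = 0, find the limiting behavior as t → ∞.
T → 0. Heat diffuses out through both boundaries.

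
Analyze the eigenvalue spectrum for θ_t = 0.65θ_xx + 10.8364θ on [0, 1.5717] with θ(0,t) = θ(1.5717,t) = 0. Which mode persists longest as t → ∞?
Eigenvalues: λₙ = 0.65n²π²/1.5717² - 10.8364.
First three modes:
  n=1: λ₁ = 0.65π²/1.5717² - 10.8364 ≈ -8.239
  n=2: λ₂ = 2.6π²/1.5717² - 10.8364 ≈ -0.448
  n=3: λ₃ = 5.85π²/1.5717² - 10.8364 ≈ 12.537
Since 0.65π²/1.5717² ≈ 2.597 < 10.8364, λ₁ < 0.
The n=1 mode grows fastest (−λₙ is largest for n=1) → dominates.
Asymptotic: θ ~ c₁ sin(πx/1.5717) e^{8.239t} (exponential growth at rate −λ₁ ≈ 8.239).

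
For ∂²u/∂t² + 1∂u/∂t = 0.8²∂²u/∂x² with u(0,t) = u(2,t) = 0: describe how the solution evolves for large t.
u → 0. Damping (γ=1) dissipates energy; oscillations decay exponentially.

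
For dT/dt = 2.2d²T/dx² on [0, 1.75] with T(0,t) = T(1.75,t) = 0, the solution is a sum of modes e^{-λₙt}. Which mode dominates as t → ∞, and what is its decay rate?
Eigenvalues: λₙ = 2.2n²π²/1.75².
First three modes:
  n=1: λ₁ = 2.2π²/1.75² ≈ 7.09
  n=2: λ₂ = 8.8π²/1.75² ≈ 28.36 (4× faster decay)
  n=3: λ₃ = 19.8π²/1.75² ≈ 63.81 (9× faster decay)
As t → ∞, higher modes decay exponentially faster. The n=1 mode dominates: T ~ c₁ sin(πx/1.75) e^{-λ₁t}.
Decay rate: λ₁ = 2.2π²/1.75² ≈ 7.09.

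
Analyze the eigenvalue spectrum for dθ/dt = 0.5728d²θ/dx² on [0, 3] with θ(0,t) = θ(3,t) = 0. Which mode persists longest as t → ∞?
Eigenvalues: λₙ = 0.5728n²π²/3².
First three modes:
  n=1: λ₁ = 0.5728π²/3² ≈ 0.628
  n=2: λ₂ = 2.2912π²/3² ≈ 2.513 (4× faster decay)
  n=3: λ₃ = 5.1552π²/3² ≈ 5.653 (9× faster decay)
As t → ∞, higher modes decay exponentially faster. The n=1 mode dominates: θ ~ c₁ sin(πx/3) e^{-λ₁t}.
Decay rate: λ₁ = 0.5728π²/3² ≈ 0.628.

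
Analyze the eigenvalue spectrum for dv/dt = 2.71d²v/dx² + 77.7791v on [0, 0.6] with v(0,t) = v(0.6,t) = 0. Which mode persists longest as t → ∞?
Eigenvalues: λₙ = 2.71n²π²/0.6² - 77.7791.
First three modes:
  n=1: λ₁ = 2.71π²/0.6² - 77.7791 ≈ -3.483
  n=2: λ₂ = 10.84π²/0.6² - 77.7791 ≈ 219.406
  n=3: λ₃ = 24.39π²/0.6² - 77.7791 ≈ 590.887
Since 2.71π²/0.6² ≈ 74.296 < 77.7791, λ₁ < 0.
The n=1 mode grows fastest (−λₙ is largest for n=1) → dominates.
Asymptotic: v ~ c₁ sin(πx/0.6) e^{3.483t} (exponential growth at rate −λ₁ ≈ 3.483).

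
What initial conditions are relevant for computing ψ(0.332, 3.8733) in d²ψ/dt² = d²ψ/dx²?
Domain of dependence: [-3.5413, 4.2053]. Signals travel at speed 1, so data within |x - 0.332| ≤ 1·3.8733 = 3.8733 can reach the point.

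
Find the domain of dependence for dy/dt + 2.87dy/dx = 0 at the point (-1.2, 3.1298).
A single point: x = -10.182526. The characteristic through (-1.2, 3.1298) is x - 2.87t = const, so x = -1.2 - 2.87·3.1298 = -10.182526.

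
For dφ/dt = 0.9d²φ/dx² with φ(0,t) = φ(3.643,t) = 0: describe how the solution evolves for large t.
φ → 0. Heat diffuses out through both boundaries.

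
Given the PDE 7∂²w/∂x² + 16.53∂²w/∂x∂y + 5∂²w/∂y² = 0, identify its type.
The second-order coefficients are A = 7, B = 16.53, C = 5. Since B² - 4AC = 133.2409 > 0, this is a hyperbolic PDE.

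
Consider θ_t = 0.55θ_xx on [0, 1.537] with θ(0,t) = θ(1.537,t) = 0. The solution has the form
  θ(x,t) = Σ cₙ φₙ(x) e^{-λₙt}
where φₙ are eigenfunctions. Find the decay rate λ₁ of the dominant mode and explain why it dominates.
Eigenvalues: λₙ = 0.55n²π²/1.537².
First three modes:
  n=1: λ₁ = 0.55π²/1.537² ≈ 2.298
  n=2: λ₂ = 2.2π²/1.537² ≈ 9.191 (4× faster decay)
  n=3: λ₃ = 4.95π²/1.537² ≈ 20.68 (9× faster decay)
As t → ∞, higher modes decay exponentially faster. The n=1 mode dominates: θ ~ c₁ sin(πx/1.537) e^{-λ₁t}.
Decay rate: λ₁ = 0.55π²/1.537² ≈ 2.298.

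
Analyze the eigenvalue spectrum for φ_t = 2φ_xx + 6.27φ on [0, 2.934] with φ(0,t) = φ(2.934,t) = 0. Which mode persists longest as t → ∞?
Eigenvalues: λₙ = 2n²π²/2.934² - 6.27.
First three modes:
  n=1: λ₁ = 2π²/2.934² - 6.27 ≈ -3.977
  n=2: λ₂ = 8π²/2.934² - 6.27 ≈ 2.902
  n=3: λ₃ = 18π²/2.934² - 6.27 ≈ 14.367
Since 2π²/2.934² ≈ 2.293 < 6.27, λ₁ < 0.
The n=1 mode grows fastest (−λₙ is largest for n=1) → dominates.
Asymptotic: φ ~ c₁ sin(πx/2.934) e^{3.977t} (exponential growth at rate −λ₁ ≈ 3.977).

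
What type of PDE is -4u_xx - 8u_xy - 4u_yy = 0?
With A = -4, B = -8, C = -4, the discriminant is 0. This is a parabolic PDE.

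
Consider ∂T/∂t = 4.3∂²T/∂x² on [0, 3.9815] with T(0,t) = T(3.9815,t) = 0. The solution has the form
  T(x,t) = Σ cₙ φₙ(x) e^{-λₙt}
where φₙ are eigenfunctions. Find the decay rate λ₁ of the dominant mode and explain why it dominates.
Eigenvalues: λₙ = 4.3n²π²/3.9815².
First three modes:
  n=1: λ₁ = 4.3π²/3.9815² ≈ 2.677
  n=2: λ₂ = 17.2π²/3.9815² ≈ 10.709 (4× faster decay)
  n=3: λ₃ = 38.7π²/3.9815² ≈ 24.094 (9× faster decay)
As t → ∞, higher modes decay exponentially faster. The n=1 mode dominates: T ~ c₁ sin(πx/3.9815) e^{-λ₁t}.
Decay rate: λ₁ = 4.3π²/3.9815² ≈ 2.677.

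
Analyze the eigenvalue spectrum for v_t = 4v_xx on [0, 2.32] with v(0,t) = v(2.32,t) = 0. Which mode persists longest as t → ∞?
Eigenvalues: λₙ = 4n²π²/2.32².
First three modes:
  n=1: λ₁ = 4π²/2.32² ≈ 7.335
  n=2: λ₂ = 16π²/2.32² ≈ 29.339 (4× faster decay)
  n=3: λ₃ = 36π²/2.32² ≈ 66.013 (9× faster decay)
As t → ∞, higher modes decay exponentially faster. The n=1 mode dominates: v ~ c₁ sin(πx/2.32) e^{-λ₁t}.
Decay rate: λ₁ = 4π²/2.32² ≈ 7.335.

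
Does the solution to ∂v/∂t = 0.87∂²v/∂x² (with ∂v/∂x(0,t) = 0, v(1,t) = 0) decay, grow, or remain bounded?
v → 0. Heat escapes through the Dirichlet boundary.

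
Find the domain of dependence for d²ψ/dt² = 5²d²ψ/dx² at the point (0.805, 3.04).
Domain of dependence: [-14.395, 16.005]. Signals travel at speed 5, so data within |x - 0.805| ≤ 5·3.04 = 15.2 can reach the point.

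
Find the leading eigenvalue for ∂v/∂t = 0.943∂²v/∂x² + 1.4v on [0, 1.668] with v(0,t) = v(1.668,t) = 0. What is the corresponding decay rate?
Eigenvalues: λₙ = 0.943n²π²/1.668² - 1.4.
First three modes:
  n=1: λ₁ = 0.943π²/1.668² - 1.4 ≈ 1.945
  n=2: λ₂ = 3.772π²/1.668² - 1.4 ≈ 11.981
  n=3: λ₃ = 8.487π²/1.668² - 1.4 ≈ 28.707
Since 0.943π²/1.668² ≈ 3.345 > 1.4, all λₙ > 0.
The n=1 mode decays slowest → dominates as t → ∞.
Asymptotic: v ~ c₁ sin(πx/1.668) e^{-λ₁t} with decay rate λ₁ ≈ 1.945.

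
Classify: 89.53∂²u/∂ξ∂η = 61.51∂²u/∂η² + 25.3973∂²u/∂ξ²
Rewriting in standard form: -25.3973∂²u/∂ξ² + 89.53∂²u/∂ξ∂η - 61.51∂²u/∂η² = 0. Hyperbolic (discriminant = 1766.869208).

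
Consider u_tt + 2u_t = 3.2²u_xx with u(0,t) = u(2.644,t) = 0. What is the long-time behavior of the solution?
As t → ∞, u → 0. Damping (γ=2) dissipates energy; oscillations decay exponentially.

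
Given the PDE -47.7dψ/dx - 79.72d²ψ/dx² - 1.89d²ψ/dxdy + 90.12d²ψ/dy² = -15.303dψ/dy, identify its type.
Rewriting in standard form: -79.72d²ψ/dx² - 1.89d²ψ/dxdy + 90.12d²ψ/dy² - 47.7dψ/dx + 15.303dψ/dy = 0. The second-order coefficients are A = -79.72, B = -1.89, C = 90.12. Since B² - 4AC = 28741.0377 > 0, this is a hyperbolic PDE.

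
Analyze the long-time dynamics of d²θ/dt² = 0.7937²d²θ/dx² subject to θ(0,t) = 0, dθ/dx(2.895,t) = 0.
Long-time behavior: θ oscillates (no decay). Energy is conserved; the solution oscillates indefinitely as standing waves.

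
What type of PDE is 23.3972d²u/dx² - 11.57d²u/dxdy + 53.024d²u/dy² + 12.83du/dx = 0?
With A = 23.3972, B = -11.57, C = 53.024, the discriminant is -4828.5876312. This is an elliptic PDE.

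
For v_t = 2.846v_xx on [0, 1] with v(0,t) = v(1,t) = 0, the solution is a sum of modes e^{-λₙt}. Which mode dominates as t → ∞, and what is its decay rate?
Eigenvalues: λₙ = 2.846n²π².
First three modes:
  n=1: λ₁ = 2.846π² ≈ 28.089
  n=2: λ₂ = 11.384π² ≈ 112.356 (4× faster decay)
  n=3: λ₃ = 25.614π² ≈ 252.8 (9× faster decay)
As t → ∞, higher modes decay exponentially faster. The n=1 mode dominates: v ~ c₁ sin(πx) e^{-λ₁t}.
Decay rate: λ₁ = 2.846π² ≈ 28.089.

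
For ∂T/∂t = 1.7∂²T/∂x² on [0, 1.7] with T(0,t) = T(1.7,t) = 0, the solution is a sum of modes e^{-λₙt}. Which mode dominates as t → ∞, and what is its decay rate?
Eigenvalues: λₙ = 1.7n²π²/1.7².
First three modes:
  n=1: λ₁ = 1.7π²/1.7² ≈ 5.806
  n=2: λ₂ = 6.8π²/1.7² ≈ 23.223 (4× faster decay)
  n=3: λ₃ = 15.3π²/1.7² ≈ 52.251 (9× faster decay)
As t → ∞, higher modes decay exponentially faster. The n=1 mode dominates: T ~ c₁ sin(πx/1.7) e^{-λ₁t}.
Decay rate: λ₁ = 1.7π²/1.7² ≈ 5.806.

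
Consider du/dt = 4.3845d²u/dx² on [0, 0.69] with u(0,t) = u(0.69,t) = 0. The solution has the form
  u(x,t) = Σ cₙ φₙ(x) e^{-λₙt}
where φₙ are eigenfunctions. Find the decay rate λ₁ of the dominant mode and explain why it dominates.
Eigenvalues: λₙ = 4.3845n²π²/0.69².
First three modes:
  n=1: λ₁ = 4.3845π²/0.69² ≈ 90.891
  n=2: λ₂ = 17.538π²/0.69² ≈ 363.565 (4× faster decay)
  n=3: λ₃ = 39.4605π²/0.69² ≈ 818.02 (9× faster decay)
As t → ∞, higher modes decay exponentially faster. The n=1 mode dominates: u ~ c₁ sin(πx/0.69) e^{-λ₁t}.
Decay rate: λ₁ = 4.3845π²/0.69² ≈ 90.891.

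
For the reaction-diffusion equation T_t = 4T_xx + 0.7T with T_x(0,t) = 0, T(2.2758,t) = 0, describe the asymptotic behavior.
T → 0. Diffusion dominates reaction (r=0.7 < κπ²/(4L²)≈1.91); solution decays.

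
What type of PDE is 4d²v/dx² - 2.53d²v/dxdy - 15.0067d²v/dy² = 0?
With A = 4, B = -2.53, C = -15.0067, the discriminant is 246.5081. This is a hyperbolic PDE.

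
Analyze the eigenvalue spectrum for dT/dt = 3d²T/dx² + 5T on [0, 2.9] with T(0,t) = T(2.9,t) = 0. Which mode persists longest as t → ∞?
Eigenvalues: λₙ = 3n²π²/2.9² - 5.
First three modes:
  n=1: λ₁ = 3π²/2.9² - 5 ≈ -1.479
  n=2: λ₂ = 12π²/2.9² - 5 ≈ 9.083
  n=3: λ₃ = 27π²/2.9² - 5 ≈ 26.686
Since 3π²/2.9² ≈ 3.521 < 5, λ₁ < 0.
The n=1 mode grows fastest (−λₙ is largest for n=1) → dominates.
Asymptotic: T ~ c₁ sin(πx/2.9) e^{1.479t} (exponential growth at rate −λ₁ ≈ 1.479).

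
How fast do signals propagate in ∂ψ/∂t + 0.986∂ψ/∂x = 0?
Speed = 0.986. Information travels along x - 0.986t = const (rightward).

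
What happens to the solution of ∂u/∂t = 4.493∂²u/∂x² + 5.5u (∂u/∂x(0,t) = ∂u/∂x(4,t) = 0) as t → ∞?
u grows unboundedly. With Neumann BCs the constant mode has diffusion eigenvalue 0, so any r > 0 makes it grow like e^(5.5t); solution grows exponentially.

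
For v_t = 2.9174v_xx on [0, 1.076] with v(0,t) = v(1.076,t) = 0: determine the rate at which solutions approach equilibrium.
Eigenvalues: λₙ = 2.9174n²π²/1.076².
First three modes:
  n=1: λ₁ = 2.9174π²/1.076² ≈ 24.87
  n=2: λ₂ = 11.6696π²/1.076² ≈ 99.479 (4× faster decay)
  n=3: λ₃ = 26.2566π²/1.076² ≈ 223.828 (9× faster decay)
As t → ∞, higher modes decay exponentially faster. The n=1 mode dominates: v ~ c₁ sin(πx/1.076) e^{-λ₁t}.
Decay rate: λ₁ = 2.9174π²/1.076² ≈ 24.87.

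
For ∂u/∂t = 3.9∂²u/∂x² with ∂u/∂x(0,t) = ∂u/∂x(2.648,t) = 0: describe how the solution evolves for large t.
u → constant (steady state). Heat is conserved (no flux at boundaries); solution approaches the spatial average.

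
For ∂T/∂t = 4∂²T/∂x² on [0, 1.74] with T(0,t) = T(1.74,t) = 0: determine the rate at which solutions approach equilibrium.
Eigenvalues: λₙ = 4n²π²/1.74².
First three modes:
  n=1: λ₁ = 4π²/1.74² ≈ 13.04
  n=2: λ₂ = 16π²/1.74² ≈ 52.158 (4× faster decay)
  n=3: λ₃ = 36π²/1.74² ≈ 117.356 (9× faster decay)
As t → ∞, higher modes decay exponentially faster. The n=1 mode dominates: T ~ c₁ sin(πx/1.74) e^{-λ₁t}.
Decay rate: λ₁ = 4π²/1.74² ≈ 13.04.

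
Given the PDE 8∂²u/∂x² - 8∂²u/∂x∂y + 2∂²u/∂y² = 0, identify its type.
The second-order coefficients are A = 8, B = -8, C = 2. Since B² - 4AC = 0 = 0, this is a parabolic PDE.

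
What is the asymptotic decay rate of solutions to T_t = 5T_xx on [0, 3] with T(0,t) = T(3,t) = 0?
Eigenvalues: λₙ = 5n²π²/3².
First three modes:
  n=1: λ₁ = 5π²/3² ≈ 5.483
  n=2: λ₂ = 20π²/3² ≈ 21.932 (4× faster decay)
  n=3: λ₃ = 45π²/3² ≈ 49.348 (9× faster decay)
As t → ∞, higher modes decay exponentially faster. The n=1 mode dominates: T ~ c₁ sin(πx/3) e^{-λ₁t}.
Decay rate: λ₁ = 5π²/3² ≈ 5.483.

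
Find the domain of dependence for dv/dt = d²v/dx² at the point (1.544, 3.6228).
The entire real line. The heat equation has infinite propagation speed: any initial disturbance instantly affects all points (though exponentially small far away).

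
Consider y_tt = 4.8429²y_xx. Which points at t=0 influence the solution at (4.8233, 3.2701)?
Domain of dependence: [-11.01346729, 20.66006729]. Signals travel at speed 4.8429, so data within |x - 4.8233| ≤ 4.8429·3.2701 = 15.83676729 can reach the point.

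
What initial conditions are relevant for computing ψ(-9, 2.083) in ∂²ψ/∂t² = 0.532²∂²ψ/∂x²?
Domain of dependence: [-10.108156, -7.891844]. Signals travel at speed 0.532, so data within |x - -9| ≤ 0.532·2.083 = 1.108156 can reach the point.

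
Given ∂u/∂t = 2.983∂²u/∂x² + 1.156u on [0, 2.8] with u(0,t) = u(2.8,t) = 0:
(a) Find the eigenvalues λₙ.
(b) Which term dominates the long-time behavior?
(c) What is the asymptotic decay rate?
Eigenvalues: λₙ = 2.983n²π²/2.8² - 1.156.
First three modes:
  n=1: λ₁ = 2.983π²/2.8² - 1.156 ≈ 2.599
  n=2: λ₂ = 11.932π²/2.8² - 1.156 ≈ 13.865
  n=3: λ₃ = 26.847π²/2.8² - 1.156 ≈ 32.641
Since 2.983π²/2.8² ≈ 3.755 > 1.156, all λₙ > 0.
The n=1 mode decays slowest → dominates as t → ∞.
Asymptotic: u ~ c₁ sin(πx/2.8) e^{-λ₁t} with decay rate λ₁ ≈ 2.599.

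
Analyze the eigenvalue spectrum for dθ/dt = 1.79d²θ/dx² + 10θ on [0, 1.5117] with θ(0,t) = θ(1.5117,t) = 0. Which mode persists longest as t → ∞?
Eigenvalues: λₙ = 1.79n²π²/1.5117² - 10.
First three modes:
  n=1: λ₁ = 1.79π²/1.5117² - 10 ≈ -2.269
  n=2: λ₂ = 7.16π²/1.5117² - 10 ≈ 20.923
  n=3: λ₃ = 16.11π²/1.5117² - 10 ≈ 59.577
Since 1.79π²/1.5117² ≈ 7.731 < 10, λ₁ < 0.
The n=1 mode grows fastest (−λₙ is largest for n=1) → dominates.
Asymptotic: θ ~ c₁ sin(πx/1.5117) e^{2.269t} (exponential growth at rate −λ₁ ≈ 2.269).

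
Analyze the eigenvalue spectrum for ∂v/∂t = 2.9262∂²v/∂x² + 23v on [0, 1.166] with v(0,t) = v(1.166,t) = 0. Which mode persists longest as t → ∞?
Eigenvalues: λₙ = 2.9262n²π²/1.166² - 23.
First three modes:
  n=1: λ₁ = 2.9262π²/1.166² - 23 ≈ -1.757
  n=2: λ₂ = 11.7048π²/1.166² - 23 ≈ 61.97
  n=3: λ₃ = 26.3358π²/1.166² - 23 ≈ 168.183
Since 2.9262π²/1.166² ≈ 21.243 < 23, λ₁ < 0.
The n=1 mode grows fastest (−λₙ is largest for n=1) → dominates.
Asymptotic: v ~ c₁ sin(πx/1.166) e^{1.757t} (exponential growth at rate −λ₁ ≈ 1.757).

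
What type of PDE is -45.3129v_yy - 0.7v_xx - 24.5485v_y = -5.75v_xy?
Rewriting in standard form: -0.7v_xx + 5.75v_xy - 45.3129v_yy - 24.5485v_y = 0. With A = -0.7, B = 5.75, C = -45.3129, the discriminant is -93.81362. This is an elliptic PDE.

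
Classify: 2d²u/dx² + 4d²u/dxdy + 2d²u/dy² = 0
Parabolic (discriminant = 0).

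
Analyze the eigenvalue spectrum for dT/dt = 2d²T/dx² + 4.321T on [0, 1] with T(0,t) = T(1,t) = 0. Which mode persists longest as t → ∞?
Eigenvalues: λₙ = 2n²π²/1² - 4.321.
First three modes:
  n=1: λ₁ = 2π² - 4.321 ≈ 15.418
  n=2: λ₂ = 8π² - 4.321 ≈ 74.636
  n=3: λ₃ = 18π² - 4.321 ≈ 173.332
Since 2π² ≈ 19.739 > 4.321, all λₙ > 0.
The n=1 mode decays slowest → dominates as t → ∞.
Asymptotic: T ~ c₁ sin(πx/1) e^{-λ₁t} with decay rate λ₁ ≈ 15.418.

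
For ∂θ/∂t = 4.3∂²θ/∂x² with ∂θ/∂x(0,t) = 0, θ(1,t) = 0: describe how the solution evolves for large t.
θ → 0. Heat escapes through the Dirichlet boundary.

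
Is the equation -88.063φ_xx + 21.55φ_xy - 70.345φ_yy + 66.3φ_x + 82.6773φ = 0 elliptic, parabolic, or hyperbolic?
Computing B² - 4AC with A = -88.063, B = 21.55, C = -70.345: discriminant = -24314.76444 (negative). Answer: elliptic.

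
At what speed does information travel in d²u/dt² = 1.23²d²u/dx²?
Speed = 1.23. Information travels along characteristics x = x₀ ± 1.23t.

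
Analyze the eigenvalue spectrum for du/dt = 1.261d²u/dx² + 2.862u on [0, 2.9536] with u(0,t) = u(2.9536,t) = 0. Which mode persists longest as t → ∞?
Eigenvalues: λₙ = 1.261n²π²/2.9536² - 2.862.
First three modes:
  n=1: λ₁ = 1.261π²/2.9536² - 2.862 ≈ -1.435
  n=2: λ₂ = 5.044π²/2.9536² - 2.862 ≈ 2.845
  n=3: λ₃ = 11.349π²/2.9536² - 2.862 ≈ 9.978
Since 1.261π²/2.9536² ≈ 1.427 < 2.862, λ₁ < 0.
The n=1 mode grows fastest (−λₙ is largest for n=1) → dominates.
Asymptotic: u ~ c₁ sin(πx/2.9536) e^{1.435t} (exponential growth at rate −λ₁ ≈ 1.435).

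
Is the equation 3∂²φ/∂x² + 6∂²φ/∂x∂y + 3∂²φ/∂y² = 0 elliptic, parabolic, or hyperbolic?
Computing B² - 4AC with A = 3, B = 6, C = 3: discriminant = 0 (zero). Answer: parabolic.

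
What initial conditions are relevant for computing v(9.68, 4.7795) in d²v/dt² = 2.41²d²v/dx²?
Domain of dependence: [-1.838595, 21.198595]. Signals travel at speed 2.41, so data within |x - 9.68| ≤ 2.41·4.7795 = 11.518595 can reach the point.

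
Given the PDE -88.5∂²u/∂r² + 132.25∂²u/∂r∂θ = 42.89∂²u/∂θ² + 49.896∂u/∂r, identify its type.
Rewriting in standard form: -88.5∂²u/∂r² + 132.25∂²u/∂r∂θ - 42.89∂²u/∂θ² - 49.896∂u/∂r = 0. The second-order coefficients are A = -88.5, B = 132.25, C = -42.89. Since B² - 4AC = 2307.0025 > 0, this is a hyperbolic PDE.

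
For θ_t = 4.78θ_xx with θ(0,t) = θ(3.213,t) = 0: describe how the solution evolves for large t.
θ → 0. Heat diffuses out through both boundaries.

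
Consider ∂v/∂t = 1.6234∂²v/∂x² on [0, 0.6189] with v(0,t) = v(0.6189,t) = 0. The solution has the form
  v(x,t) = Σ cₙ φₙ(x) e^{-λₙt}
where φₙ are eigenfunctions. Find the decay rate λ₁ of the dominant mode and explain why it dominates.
Eigenvalues: λₙ = 1.6234n²π²/0.6189².
First three modes:
  n=1: λ₁ = 1.6234π²/0.6189² ≈ 41.83
  n=2: λ₂ = 6.4936π²/0.6189² ≈ 167.319 (4× faster decay)
  n=3: λ₃ = 14.6106π²/0.6189² ≈ 376.467 (9× faster decay)
As t → ∞, higher modes decay exponentially faster. The n=1 mode dominates: v ~ c₁ sin(πx/0.6189) e^{-λ₁t}.
Decay rate: λ₁ = 1.6234π²/0.6189² ≈ 41.83.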